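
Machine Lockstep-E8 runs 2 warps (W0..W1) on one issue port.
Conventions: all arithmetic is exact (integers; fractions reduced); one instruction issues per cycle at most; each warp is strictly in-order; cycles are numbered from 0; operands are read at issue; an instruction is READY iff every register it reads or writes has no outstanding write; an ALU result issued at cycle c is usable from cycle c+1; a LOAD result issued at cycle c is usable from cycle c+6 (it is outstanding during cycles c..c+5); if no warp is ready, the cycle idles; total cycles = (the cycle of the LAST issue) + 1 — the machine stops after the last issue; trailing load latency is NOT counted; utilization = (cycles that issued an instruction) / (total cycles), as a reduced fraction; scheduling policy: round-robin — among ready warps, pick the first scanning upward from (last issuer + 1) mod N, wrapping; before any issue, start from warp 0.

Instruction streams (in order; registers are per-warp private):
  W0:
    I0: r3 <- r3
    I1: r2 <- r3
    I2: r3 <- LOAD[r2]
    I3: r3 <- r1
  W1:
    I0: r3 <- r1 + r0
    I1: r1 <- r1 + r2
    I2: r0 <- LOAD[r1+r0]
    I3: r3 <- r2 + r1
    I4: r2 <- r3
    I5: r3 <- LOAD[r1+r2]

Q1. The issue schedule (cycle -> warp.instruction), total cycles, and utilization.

cycle 0: W0.I0
cycle 1: W1.I0
cycle 2: W0.I1
cycle 3: W1.I1
cycle 4: W0.I2
cycle 5: W1.I2
cycle 6: W1.I3
cycle 7: W1.I4
cycle 8: W1.I5
cycle 9: idle
cycle 10: W0.I3

Answer: 11 cycles, utilization 10/11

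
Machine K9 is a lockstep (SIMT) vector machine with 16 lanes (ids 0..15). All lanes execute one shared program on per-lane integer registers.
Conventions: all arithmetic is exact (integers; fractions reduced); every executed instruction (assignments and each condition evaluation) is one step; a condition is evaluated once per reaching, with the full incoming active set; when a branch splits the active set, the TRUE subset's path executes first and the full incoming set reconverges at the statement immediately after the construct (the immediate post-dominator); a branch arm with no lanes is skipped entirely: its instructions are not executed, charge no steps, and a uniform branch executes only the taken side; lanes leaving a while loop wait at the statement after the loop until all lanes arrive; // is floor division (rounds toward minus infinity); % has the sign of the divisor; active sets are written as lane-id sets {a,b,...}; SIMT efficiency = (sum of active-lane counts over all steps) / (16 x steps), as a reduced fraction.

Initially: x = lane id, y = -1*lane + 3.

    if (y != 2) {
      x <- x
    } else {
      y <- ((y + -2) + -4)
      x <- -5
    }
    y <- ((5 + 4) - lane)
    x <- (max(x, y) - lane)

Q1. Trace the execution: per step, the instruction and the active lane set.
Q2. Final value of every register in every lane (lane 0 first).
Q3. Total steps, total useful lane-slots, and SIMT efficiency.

step 0: eval (y != 2)                {0,1,2,3,4,5,6,7,8,9,10,11,12,13,14,15}
step 1: x <- x                       {0,2,3,4,5,6,7,8,9,10,11,12,13,14,15}
step 2: y <- ((y + -2) + -4)         {1}
step 3: x <- -5                      {1}
step 4: y <- ((5 + 4) - lane)        {0,1,2,3,4,5,6,7,8,9,10,11,12,13,14,15}
step 5: x <- (max(x, y) - lane)      {0,1,2,3,4,5,6,7,8,9,10,11,12,13,14,15}

Answer: 6 steps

x: 9,7,5,3,1,0,0,0,0,0,0,0,0,0,0,0
y: 9,8,7,6,5,4,3,2,1,0,-1,-2,-3,-4,-5,-6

steps = 6; useful = 65; efficiency = 65/96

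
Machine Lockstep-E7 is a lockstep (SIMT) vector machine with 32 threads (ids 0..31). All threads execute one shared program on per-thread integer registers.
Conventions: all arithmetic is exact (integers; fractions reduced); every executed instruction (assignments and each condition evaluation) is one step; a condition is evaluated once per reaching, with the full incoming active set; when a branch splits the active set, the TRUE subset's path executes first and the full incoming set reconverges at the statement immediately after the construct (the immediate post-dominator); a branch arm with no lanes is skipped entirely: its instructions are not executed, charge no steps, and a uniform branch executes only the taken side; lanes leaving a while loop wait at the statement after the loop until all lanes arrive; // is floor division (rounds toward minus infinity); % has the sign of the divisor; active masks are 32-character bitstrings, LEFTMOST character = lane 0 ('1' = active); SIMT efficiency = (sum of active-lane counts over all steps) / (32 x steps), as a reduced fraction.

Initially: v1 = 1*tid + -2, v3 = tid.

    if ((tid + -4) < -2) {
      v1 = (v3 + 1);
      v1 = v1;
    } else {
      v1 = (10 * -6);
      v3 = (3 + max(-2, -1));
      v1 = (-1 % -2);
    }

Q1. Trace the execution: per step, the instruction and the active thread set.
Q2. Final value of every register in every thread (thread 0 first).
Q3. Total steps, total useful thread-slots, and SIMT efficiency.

step 0: eval ((tid + -4) < -2)       11111111111111111111111111111111
step 1: v1 <- (v3 + 1)               11000000000000000000000000000000
step 2: v1 <- v1                     11000000000000000000000000000000
step 3: v1 <- (10 * -6)              00111111111111111111111111111111
step 4: v3 <- (3 + max(-2, -1))      00111111111111111111111111111111
step 5: v1 <- (-1 % -2)              00111111111111111111111111111111

Answer: 6 steps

v1: 1,2,-1,-1,-1,-1,-1,-1,-1,-1,-1,-1,-1,-1,-1,-1,-1,-1,-1,-1,-1,-1,-1,-1,-1,-1,-1,-1,-1,-1,-1,-1
v3: 0,1,2,2,2,2,2,2,2,2,2,2,2,2,2,2,2,2,2,2,2,2,2,2,2,2,2,2,2,2,2,2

steps = 6; useful = 126; efficiency = 126/192 = 21/32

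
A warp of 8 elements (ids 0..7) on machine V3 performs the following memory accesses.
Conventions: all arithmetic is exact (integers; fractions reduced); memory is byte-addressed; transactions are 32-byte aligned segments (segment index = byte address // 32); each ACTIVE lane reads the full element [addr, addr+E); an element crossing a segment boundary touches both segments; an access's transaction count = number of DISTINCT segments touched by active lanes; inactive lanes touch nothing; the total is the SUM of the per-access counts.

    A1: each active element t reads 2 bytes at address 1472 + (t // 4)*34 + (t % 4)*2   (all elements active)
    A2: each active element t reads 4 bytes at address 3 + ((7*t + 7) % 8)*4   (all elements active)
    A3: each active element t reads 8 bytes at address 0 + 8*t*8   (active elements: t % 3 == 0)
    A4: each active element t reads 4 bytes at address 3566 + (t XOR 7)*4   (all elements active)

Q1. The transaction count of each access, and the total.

A1: 2 transactions
A2: 2 transactions
A3: 3 transactions
A4: 2 transactions

Answer: 2,2,3,2; total 9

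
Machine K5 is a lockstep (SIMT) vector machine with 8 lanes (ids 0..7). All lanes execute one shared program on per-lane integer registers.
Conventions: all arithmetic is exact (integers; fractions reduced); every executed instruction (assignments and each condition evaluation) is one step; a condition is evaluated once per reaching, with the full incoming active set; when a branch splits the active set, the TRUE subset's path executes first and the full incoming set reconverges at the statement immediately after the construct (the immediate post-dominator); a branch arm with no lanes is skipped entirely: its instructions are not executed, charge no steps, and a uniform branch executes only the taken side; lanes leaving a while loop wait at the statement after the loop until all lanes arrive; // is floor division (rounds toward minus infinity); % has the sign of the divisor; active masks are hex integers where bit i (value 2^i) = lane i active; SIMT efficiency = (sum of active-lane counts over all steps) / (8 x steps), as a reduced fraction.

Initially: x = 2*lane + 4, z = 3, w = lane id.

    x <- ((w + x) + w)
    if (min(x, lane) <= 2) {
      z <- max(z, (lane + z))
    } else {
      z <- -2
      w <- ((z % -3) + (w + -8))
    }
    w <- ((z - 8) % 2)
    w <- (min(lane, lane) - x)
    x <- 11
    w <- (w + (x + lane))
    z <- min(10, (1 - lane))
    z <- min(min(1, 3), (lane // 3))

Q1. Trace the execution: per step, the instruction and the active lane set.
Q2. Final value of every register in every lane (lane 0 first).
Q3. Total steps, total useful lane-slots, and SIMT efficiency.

step 0: x <- ((w + x) + w)           0xff
step 1: eval (min(x, lane) <= 2)     0xff
step 2: z <- max(z, (lane + z))      0x07
step 3: z <- -2                      0xf8
step 4: w <- ((z % -3) + (w + -8))   0xf8
step 5: w <- ((z - 8) % 2)           0xff
step 6: w <- (min(lane, lane) - x)   0xff
step 7: x <- 11                      0xff
step 8: w <- (w + (x + lane))        0xff
step 9: z <- min(10, (1 - lane))     0xff
step 10: z <- min(min(1, 3), (lane // 3)) 0xff

Answer: 11 steps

x: 11,11,11,11,11,11,11,11
z: 0,0,0,1,1,1,1,1
w: 7,5,3,1,-1,-3,-5,-7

steps = 11; useful = 77; efficiency = 77/88 = 7/8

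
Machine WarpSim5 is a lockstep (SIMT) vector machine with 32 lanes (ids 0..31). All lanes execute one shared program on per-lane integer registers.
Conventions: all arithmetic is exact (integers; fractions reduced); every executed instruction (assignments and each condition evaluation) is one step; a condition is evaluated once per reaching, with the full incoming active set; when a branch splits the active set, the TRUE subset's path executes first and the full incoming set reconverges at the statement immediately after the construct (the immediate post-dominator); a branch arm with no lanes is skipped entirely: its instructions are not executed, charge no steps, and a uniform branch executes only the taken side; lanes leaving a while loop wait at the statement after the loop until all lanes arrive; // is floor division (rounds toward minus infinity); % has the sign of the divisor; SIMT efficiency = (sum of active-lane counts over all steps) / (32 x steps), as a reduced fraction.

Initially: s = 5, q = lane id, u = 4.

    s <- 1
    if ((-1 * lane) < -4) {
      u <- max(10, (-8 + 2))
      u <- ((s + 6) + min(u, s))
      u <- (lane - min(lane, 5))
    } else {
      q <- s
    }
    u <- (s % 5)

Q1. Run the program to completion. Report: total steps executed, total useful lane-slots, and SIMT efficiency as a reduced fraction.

Answer: 7 steps, 182 useful, 13/16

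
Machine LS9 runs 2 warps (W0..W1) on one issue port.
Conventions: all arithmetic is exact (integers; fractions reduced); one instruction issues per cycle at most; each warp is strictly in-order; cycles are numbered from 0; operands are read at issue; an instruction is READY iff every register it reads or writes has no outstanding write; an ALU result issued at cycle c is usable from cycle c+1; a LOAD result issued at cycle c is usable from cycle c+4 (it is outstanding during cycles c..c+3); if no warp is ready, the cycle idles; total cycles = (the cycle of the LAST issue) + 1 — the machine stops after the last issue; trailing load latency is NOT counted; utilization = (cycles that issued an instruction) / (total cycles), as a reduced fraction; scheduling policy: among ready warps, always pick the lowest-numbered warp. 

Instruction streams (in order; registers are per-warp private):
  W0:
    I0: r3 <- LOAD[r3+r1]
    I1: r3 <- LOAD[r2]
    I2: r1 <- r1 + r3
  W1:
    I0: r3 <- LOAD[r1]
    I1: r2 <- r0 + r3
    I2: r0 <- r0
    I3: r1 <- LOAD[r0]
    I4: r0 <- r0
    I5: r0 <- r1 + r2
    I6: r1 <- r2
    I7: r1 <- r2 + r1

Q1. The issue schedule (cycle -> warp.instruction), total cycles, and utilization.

cycle 0: W0.I0
cycle 1: W1.I0
cycle 2: idle
cycle 3: idle
cycle 4: W0.I1
cycle 5: W1.I1
cycle 6: W1.I2
cycle 7: W1.I3
cycle 8: W0.I2
cycle 9: W1.I4
cycle 10: idle
cycle 11: W1.I5
cycle 12: W1.I6
cycle 13: W1.I7

Answer: 14 cycles, utilization 11/14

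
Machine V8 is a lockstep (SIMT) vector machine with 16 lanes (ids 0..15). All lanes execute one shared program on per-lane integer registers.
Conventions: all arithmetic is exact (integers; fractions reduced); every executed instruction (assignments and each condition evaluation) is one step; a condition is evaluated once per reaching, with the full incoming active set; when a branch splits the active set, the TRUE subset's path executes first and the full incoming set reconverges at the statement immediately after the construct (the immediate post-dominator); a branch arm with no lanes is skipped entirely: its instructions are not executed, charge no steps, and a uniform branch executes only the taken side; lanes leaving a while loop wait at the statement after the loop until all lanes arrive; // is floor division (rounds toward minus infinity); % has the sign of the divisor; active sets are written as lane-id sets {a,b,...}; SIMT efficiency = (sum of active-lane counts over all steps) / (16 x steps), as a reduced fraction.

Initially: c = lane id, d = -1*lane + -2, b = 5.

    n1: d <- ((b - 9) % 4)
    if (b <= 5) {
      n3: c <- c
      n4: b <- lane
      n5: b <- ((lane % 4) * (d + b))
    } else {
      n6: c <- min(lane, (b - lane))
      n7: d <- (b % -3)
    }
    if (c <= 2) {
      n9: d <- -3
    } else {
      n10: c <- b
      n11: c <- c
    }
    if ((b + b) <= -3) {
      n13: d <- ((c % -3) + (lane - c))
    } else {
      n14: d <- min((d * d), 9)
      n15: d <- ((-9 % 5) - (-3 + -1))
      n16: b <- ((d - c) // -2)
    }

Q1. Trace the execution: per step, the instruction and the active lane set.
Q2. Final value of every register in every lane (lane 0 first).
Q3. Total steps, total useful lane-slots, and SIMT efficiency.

step 0: d <- ((b - 9) % 4)           {0,1,2,3,4,5,6,7,8,9,10,11,12,13,14,15}
step 1: eval (b <= 5)                {0,1,2,3,4,5,6,7,8,9,10,11,12,13,14,15}
step 2: c <- c                       {0,1,2,3,4,5,6,7,8,9,10,11,12,13,14,15}
step 3: b <- lane                    {0,1,2,3,4,5,6,7,8,9,10,11,12,13,14,15}
step 4: b <- ((lane % 4) * (d + b))  {0,1,2,3,4,5,6,7,8,9,10,11,12,13,14,15}
step 5: eval (c <= 2)                {0,1,2,3,4,5,6,7,8,9,10,11,12,13,14,15}
step 6: d <- -3                      {0,1,2}
step 7: c <- b                       {3,4,5,6,7,8,9,10,11,12,13,14,15}
step 8: c <- c                       {3,4,5,6,7,8,9,10,11,12,13,14,15}
step 9: eval ((b + b) <= -3)         {0,1,2,3,4,5,6,7,8,9,10,11,12,13,14,15}
step 10: d <- min((d * d), 9)         {0,1,2,3,4,5,6,7,8,9,10,11,12,13,14,15}
step 11: d <- ((-9 % 5) - (-3 + -1))  {0,1,2,3,4,5,6,7,8,9,10,11,12,13,14,15}
step 12: b <- ((d - c) // -2)         {0,1,2,3,4,5,6,7,8,9,10,11,12,13,14,15}

Answer: 13 steps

c: 0,1,2,9,0,5,12,21,0,9,20,33,0,13,28,45
d: 5,5,5,5,5,5,5,5,5,5,5,5,5,5,5,5
b: -3,-2,-2,2,-3,0,3,8,-3,2,7,14,-3,4,11,20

steps = 13; useful = 189; efficiency = 189/208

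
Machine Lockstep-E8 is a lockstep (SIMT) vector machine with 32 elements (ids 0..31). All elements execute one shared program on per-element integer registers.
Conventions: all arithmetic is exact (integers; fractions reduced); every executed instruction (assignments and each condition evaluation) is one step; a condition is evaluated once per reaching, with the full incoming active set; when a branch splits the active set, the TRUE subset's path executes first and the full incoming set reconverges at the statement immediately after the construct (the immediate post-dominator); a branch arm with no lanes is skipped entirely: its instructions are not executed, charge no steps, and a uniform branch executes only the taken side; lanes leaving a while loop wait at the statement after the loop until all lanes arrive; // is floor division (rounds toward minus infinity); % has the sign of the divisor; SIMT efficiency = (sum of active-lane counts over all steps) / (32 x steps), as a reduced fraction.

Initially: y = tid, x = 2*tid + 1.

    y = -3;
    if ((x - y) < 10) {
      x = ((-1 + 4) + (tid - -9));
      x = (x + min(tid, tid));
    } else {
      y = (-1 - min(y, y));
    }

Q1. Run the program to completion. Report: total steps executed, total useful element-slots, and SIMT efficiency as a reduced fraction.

Answer: 5 steps, 99 useful, 99/160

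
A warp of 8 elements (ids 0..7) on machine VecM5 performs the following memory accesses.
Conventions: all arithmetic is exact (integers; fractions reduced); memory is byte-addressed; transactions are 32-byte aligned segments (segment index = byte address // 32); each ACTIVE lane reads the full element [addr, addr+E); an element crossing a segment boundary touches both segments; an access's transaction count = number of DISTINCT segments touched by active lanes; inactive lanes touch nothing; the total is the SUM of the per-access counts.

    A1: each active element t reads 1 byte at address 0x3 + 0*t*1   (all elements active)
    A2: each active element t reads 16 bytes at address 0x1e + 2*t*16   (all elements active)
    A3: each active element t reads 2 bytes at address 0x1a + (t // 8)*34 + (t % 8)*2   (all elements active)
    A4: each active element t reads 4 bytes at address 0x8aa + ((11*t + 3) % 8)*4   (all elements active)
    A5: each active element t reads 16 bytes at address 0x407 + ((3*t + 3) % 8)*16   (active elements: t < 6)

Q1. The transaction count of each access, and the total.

A1: 1 transaction
A2: 9 transactions
A3: 2 transactions
A4: 2 transactions
A5: 5 transactions

Answer: 1,9,2,2,5; total 19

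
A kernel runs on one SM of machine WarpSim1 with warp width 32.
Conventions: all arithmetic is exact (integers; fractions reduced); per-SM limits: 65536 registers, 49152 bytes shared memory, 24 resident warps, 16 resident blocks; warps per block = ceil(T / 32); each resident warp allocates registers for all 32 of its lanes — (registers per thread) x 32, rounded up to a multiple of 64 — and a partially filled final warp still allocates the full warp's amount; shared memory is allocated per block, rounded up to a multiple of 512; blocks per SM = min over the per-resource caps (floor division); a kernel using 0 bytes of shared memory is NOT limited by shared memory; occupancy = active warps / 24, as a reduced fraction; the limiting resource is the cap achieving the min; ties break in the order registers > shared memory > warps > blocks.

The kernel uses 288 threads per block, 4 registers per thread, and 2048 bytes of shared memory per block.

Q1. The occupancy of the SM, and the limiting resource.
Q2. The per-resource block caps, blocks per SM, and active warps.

Answer: occupancy 3/4, limited by warps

registers: 56 blocks
shared memory: 24 blocks
warps: 2 blocks
blocks: 16 blocks

Answer: 2 blocks, 18 active warps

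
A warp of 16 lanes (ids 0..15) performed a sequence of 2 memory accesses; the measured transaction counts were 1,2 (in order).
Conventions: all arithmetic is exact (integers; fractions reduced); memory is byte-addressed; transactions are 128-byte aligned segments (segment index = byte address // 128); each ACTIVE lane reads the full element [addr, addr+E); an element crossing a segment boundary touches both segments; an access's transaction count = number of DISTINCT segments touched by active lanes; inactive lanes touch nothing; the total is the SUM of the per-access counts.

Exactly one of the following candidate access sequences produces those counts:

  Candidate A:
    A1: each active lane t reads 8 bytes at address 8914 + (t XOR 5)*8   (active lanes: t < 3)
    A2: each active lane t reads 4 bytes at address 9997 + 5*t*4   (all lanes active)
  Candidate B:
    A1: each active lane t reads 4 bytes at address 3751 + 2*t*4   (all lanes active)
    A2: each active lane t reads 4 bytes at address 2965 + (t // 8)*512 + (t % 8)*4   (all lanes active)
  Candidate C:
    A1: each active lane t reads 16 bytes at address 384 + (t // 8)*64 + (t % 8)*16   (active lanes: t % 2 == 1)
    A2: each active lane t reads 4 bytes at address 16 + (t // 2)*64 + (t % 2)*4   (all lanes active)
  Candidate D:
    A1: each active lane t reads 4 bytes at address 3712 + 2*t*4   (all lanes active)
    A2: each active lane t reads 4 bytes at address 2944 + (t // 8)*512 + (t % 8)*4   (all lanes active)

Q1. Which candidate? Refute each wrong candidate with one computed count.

A: A1 gives 2 transactions, not 1
B: A1 gives 2 transactions, not 1
C: A1 gives 2 transactions, not 1
D: all counts match (1,2)

Answer: D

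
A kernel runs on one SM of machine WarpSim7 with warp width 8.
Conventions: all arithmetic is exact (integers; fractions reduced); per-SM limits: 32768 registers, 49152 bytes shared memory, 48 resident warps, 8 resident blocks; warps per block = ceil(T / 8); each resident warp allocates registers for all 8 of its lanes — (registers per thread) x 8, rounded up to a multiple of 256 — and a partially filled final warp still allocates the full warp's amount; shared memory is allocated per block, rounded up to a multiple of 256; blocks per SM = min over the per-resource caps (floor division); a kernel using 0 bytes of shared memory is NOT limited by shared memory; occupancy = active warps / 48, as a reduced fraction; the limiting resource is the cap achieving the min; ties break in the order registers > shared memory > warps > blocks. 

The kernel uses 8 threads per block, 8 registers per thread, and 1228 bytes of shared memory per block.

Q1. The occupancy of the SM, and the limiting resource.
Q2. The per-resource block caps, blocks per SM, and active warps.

Answer: occupancy 1/6, limited by blocks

registers: 128 blocks
shared memory: 38 blocks
warps: 48 blocks
blocks: 8 blocks

Answer: 8 blocks, 8 active warps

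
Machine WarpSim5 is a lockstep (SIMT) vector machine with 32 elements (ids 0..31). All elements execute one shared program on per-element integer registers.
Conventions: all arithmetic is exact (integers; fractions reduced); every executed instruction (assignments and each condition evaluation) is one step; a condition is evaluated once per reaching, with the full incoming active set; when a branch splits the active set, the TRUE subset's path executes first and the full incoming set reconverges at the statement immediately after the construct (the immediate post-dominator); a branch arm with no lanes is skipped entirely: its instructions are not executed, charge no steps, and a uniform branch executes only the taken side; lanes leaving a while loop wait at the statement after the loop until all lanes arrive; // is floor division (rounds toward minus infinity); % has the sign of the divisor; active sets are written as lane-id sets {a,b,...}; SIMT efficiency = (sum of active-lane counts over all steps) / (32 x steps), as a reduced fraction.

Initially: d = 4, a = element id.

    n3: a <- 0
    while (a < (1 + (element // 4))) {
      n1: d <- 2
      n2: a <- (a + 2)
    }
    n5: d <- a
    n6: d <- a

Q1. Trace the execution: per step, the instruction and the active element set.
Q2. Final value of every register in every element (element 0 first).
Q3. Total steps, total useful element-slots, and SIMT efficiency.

step 0: a <- 0                       {0,1,2,3,4,5,6,7,8,9,10,11,12,13,14,15,16,17,18,19,20,21,22,23,24,25,26,27,28,29,30,31}
step 1: eval (a < (1 + (element // 4))) {0,1,2,3,4,5,6,7,8,9,10,11,12,13,14,15,16,17,18,19,20,21,22,23,24,25,26,27,28,29,30,31}
step 2: d <- 2                       {0,1,2,3,4,5,6,7,8,9,10,11,12,13,14,15,16,17,18,19,20,21,22,23,24,25,26,27,28,29,30,31}
step 3: a <- (a + 2)                 {0,1,2,3,4,5,6,7,8,9,10,11,12,13,14,15,16,17,18,19,20,21,22,23,24,25,26,27,28,29,30,31}
step 4: eval (a < (1 + (element // 4))) {0,1,2,3,4,5,6,7,8,9,10,11,12,13,14,15,16,17,18,19,20,21,22,23,24,25,26,27,28,29,30,31}
step 5: d <- 2                       {8,9,10,11,12,13,14,15,16,17,18,19,20,21,22,23,24,25,26,27,28,29,30,31}
step 6: a <- (a + 2)                 {8,9,10,11,12,13,14,15,16,17,18,19,20,21,22,23,24,25,26,27,28,29,30,31}
step 7: eval (a < (1 + (element // 4))) {8,9,10,11,12,13,14,15,16,17,18,19,20,21,22,23,24,25,26,27,28,29,30,31}
step 8: d <- 2                       {16,17,18,19,20,21,22,23,24,25,26,27,28,29,30,31}
step 9: a <- (a + 2)                 {16,17,18,19,20,21,22,23,24,25,26,27,28,29,30,31}
step 10: eval (a < (1 + (element // 4))) {16,17,18,19,20,21,22,23,24,25,26,27,28,29,30,31}
step 11: d <- 2                       {24,25,26,27,28,29,30,31}
step 12: a <- (a + 2)                 {24,25,26,27,28,29,30,31}
step 13: eval (a < (1 + (element // 4))) {24,25,26,27,28,29,30,31}
step 14: d <- a                       {0,1,2,3,4,5,6,7,8,9,10,11,12,13,14,15,16,17,18,19,20,21,22,23,24,25,26,27,28,29,30,31}
step 15: d <- a                       {0,1,2,3,4,5,6,7,8,9,10,11,12,13,14,15,16,17,18,19,20,21,22,23,24,25,26,27,28,29,30,31}

Answer: 16 steps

d: 2,2,2,2,2,2,2,2,4,4,4,4,4,4,4,4,6,6,6,6,6,6,6,6,8,8,8,8,8,8,8,8
a: 2,2,2,2,2,2,2,2,4,4,4,4,4,4,4,4,6,6,6,6,6,6,6,6,8,8,8,8,8,8,8,8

steps = 16; useful = 368; efficiency = 368/512 = 23/32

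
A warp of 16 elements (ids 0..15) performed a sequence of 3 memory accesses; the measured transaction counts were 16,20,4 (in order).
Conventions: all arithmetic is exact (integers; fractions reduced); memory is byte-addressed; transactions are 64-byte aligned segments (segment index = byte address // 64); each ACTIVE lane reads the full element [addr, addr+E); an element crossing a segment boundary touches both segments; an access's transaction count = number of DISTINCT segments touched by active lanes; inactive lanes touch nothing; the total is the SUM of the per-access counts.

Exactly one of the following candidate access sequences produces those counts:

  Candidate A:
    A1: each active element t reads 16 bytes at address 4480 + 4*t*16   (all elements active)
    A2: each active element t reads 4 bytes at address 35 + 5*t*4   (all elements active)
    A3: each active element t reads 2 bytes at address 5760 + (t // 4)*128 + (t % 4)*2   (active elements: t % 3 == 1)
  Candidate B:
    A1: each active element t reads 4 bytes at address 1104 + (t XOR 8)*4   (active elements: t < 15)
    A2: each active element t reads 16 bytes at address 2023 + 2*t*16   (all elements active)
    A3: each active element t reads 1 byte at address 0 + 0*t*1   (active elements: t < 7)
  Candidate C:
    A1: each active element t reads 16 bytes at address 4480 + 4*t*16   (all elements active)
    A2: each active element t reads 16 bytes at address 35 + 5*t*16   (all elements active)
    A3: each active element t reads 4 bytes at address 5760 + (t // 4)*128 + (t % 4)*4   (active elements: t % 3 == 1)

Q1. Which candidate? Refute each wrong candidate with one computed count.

A: A2 gives 6 transactions, not 20
B: A1 gives 2 transactions, not 16
C: all counts match (16,20,4)

Answer: C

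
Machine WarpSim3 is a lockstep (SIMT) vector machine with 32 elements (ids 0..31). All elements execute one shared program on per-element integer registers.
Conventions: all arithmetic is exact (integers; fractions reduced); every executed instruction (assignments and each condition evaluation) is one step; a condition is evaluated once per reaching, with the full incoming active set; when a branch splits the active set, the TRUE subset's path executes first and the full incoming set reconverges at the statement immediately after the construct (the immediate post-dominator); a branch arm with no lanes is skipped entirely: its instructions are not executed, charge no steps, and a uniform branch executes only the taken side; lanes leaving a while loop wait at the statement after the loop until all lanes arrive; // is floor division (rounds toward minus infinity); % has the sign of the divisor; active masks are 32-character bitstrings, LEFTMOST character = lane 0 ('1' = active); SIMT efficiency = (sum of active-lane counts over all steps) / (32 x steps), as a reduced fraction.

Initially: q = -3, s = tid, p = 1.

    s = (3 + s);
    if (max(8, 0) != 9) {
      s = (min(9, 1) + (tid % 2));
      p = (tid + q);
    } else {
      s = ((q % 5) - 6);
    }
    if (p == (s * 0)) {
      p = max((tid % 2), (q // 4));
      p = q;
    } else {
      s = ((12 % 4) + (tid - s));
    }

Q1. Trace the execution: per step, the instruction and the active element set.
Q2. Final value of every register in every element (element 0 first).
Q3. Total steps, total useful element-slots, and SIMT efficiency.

step 0: s <- (3 + s)                 11111111111111111111111111111111
step 1: eval (max(8, 0) != 9)        11111111111111111111111111111111
step 2: s <- (min(9, 1) + (tid % 2)) 11111111111111111111111111111111
step 3: p <- (tid + q)               11111111111111111111111111111111
step 4: eval (p == (s * 0))          11111111111111111111111111111111
step 5: p <- max((tid % 2), (q // 4)) 00010000000000000000000000000000
step 6: p <- q                       00010000000000000000000000000000
step 7: s <- ((12 % 4) + (tid - s))  11101111111111111111111111111111

Answer: 8 steps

q: -3,-3,-3,-3,-3,-3,-3,-3,-3,-3,-3,-3,-3,-3,-3,-3,-3,-3,-3,-3,-3,-3,-3,-3,-3,-3,-3,-3,-3,-3,-3,-3
s: -1,-1,1,2,3,3,5,5,7,7,9,9,11,11,13,13,15,15,17,17,19,19,21,21,23,23,25,25,27,27,29,29
p: -3,-2,-1,-3,1,2,3,4,5,6,7,8,9,10,11,12,13,14,15,16,17,18,19,20,21,22,23,24,25,26,27,28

steps = 8; useful = 193; efficiency = 193/256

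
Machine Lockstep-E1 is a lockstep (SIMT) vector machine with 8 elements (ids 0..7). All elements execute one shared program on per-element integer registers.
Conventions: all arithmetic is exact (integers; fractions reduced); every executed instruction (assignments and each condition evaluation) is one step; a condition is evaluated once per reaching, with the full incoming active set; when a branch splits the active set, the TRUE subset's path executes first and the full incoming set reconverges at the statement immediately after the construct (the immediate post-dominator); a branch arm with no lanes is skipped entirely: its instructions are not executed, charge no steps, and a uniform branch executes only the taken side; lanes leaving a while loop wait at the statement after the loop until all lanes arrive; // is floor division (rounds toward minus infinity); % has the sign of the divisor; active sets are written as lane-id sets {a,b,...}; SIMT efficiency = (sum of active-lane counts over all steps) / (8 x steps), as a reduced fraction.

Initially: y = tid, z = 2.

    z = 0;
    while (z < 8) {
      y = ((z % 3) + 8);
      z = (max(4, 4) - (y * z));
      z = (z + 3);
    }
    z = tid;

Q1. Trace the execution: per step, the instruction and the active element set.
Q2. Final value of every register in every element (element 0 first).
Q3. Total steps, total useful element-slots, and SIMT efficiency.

step 0: z <- 0                       {0,1,2,3,4,5,6,7}
step 1: eval (z < 8)                 {0,1,2,3,4,5,6,7}
step 2: y <- ((z % 3) + 8)           {0,1,2,3,4,5,6,7}
step 3: z <- (max(4, 4) - (y * z))   {0,1,2,3,4,5,6,7}
step 4: z <- (z + 3)                 {0,1,2,3,4,5,6,7}
step 5: eval (z < 8)                 {0,1,2,3,4,5,6,7}
step 6: y <- ((z % 3) + 8)           {0,1,2,3,4,5,6,7}
step 7: z <- (max(4, 4) - (y * z))   {0,1,2,3,4,5,6,7}
step 8: z <- (z + 3)                 {0,1,2,3,4,5,6,7}
step 9: eval (z < 8)                 {0,1,2,3,4,5,6,7}
step 10: y <- ((z % 3) + 8)           {0,1,2,3,4,5,6,7}
step 11: z <- (max(4, 4) - (y * z))   {0,1,2,3,4,5,6,7}
step 12: z <- (z + 3)                 {0,1,2,3,4,5,6,7}
step 13: eval (z < 8)                 {0,1,2,3,4,5,6,7}
step 14: z <- tid                     {0,1,2,3,4,5,6,7}

Answer: 15 steps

y: 9,9,9,9,9,9,9,9
z: 0,1,2,3,4,5,6,7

steps = 15; useful = 120; efficiency = 120/120 = 1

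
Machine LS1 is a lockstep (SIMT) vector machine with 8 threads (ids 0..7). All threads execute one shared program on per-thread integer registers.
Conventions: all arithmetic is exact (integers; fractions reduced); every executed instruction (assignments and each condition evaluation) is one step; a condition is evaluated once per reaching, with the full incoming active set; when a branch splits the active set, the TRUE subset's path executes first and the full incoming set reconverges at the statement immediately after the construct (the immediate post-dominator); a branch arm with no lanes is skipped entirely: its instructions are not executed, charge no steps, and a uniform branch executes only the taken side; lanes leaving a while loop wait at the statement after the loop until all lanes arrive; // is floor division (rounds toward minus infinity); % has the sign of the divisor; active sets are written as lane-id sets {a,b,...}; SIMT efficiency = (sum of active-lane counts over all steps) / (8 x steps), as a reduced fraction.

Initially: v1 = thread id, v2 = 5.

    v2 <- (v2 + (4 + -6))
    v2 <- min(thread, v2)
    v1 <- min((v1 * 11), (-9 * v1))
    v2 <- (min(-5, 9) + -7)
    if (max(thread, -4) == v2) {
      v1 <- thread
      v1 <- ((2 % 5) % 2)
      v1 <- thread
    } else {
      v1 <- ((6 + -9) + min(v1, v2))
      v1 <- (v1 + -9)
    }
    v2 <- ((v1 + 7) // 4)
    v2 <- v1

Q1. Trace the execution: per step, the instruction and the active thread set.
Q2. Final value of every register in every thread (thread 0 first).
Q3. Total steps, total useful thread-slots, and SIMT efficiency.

step 0: v2 <- (v2 + (4 + -6))        {0,1,2,3,4,5,6,7}
step 1: v2 <- min(thread, v2)        {0,1,2,3,4,5,6,7}
step 2: v1 <- min((v1 * 11), (-9 * v1)) {0,1,2,3,4,5,6,7}
step 3: v2 <- (min(-5, 9) + -7)      {0,1,2,3,4,5,6,7}
step 4: eval (max(thread, -4) == v2) {0,1,2,3,4,5,6,7}
step 5: v1 <- ((6 + -9) + min(v1, v2)) {0,1,2,3,4,5,6,7}
step 6: v1 <- (v1 + -9)              {0,1,2,3,4,5,6,7}
step 7: v2 <- ((v1 + 7) // 4)        {0,1,2,3,4,5,6,7}
step 8: v2 <- v1                     {0,1,2,3,4,5,6,7}

Answer: 9 steps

v1: -24,-24,-30,-39,-48,-57,-66,-75
v2: -24,-24,-30,-39,-48,-57,-66,-75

steps = 9; useful = 72; efficiency = 72/72 = 1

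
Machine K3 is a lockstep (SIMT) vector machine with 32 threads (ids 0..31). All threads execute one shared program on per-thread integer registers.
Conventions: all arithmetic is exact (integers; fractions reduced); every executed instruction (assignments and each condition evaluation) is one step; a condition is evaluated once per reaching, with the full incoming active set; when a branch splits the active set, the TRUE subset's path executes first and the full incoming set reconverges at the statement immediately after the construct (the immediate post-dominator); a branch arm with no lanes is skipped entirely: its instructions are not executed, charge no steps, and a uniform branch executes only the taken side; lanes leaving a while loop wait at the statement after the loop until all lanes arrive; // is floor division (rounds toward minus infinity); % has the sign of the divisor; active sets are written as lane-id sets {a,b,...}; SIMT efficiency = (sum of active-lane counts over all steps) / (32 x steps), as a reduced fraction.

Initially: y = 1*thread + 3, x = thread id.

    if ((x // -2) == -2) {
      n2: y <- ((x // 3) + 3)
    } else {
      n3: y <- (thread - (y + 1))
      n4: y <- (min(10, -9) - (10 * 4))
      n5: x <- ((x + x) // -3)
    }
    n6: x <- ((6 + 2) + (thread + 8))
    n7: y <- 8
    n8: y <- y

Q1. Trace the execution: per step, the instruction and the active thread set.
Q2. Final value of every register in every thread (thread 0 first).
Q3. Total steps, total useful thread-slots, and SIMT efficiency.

step 0: eval ((x // -2) == -2)       {0,1,2,3,4,5,6,7,8,9,10,11,12,13,14,15,16,17,18,19,20,21,22,23,24,25,26,27,28,29,30,31}
step 1: y <- ((x // 3) + 3)          {3,4}
step 2: y <- (thread - (y + 1))      {0,1,2,5,6,7,8,9,10,11,12,13,14,15,16,17,18,19,20,21,22,23,24,25,26,27,28,29,30,31}
step 3: y <- (min(10, -9) - (10 * 4)) {0,1,2,5,6,7,8,9,10,11,12,13,14,15,16,17,18,19,20,21,22,23,24,25,26,27,28,29,30,31}
step 4: x <- ((x + x) // -3)         {0,1,2,5,6,7,8,9,10,11,12,13,14,15,16,17,18,19,20,21,22,23,24,25,26,27,28,29,30,31}
step 5: x <- ((6 + 2) + (thread + 8)) {0,1,2,3,4,5,6,7,8,9,10,11,12,13,14,15,16,17,18,19,20,21,22,23,24,25,26,27,28,29,30,31}
step 6: y <- 8                       {0,1,2,3,4,5,6,7,8,9,10,11,12,13,14,15,16,17,18,19,20,21,22,23,24,25,26,27,28,29,30,31}
step 7: y <- y                       {0,1,2,3,4,5,6,7,8,9,10,11,12,13,14,15,16,17,18,19,20,21,22,23,24,25,26,27,28,29,30,31}

Answer: 8 steps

y: 8,8,8,8,8,8,8,8,8,8,8,8,8,8,8,8,8,8,8,8,8,8,8,8,8,8,8,8,8,8,8,8
x: 16,17,18,19,20,21,22,23,24,25,26,27,28,29,30,31,32,33,34,35,36,37,38,39,40,41,42,43,44,45,46,47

steps = 8; useful = 220; efficiency = 220/256 = 55/64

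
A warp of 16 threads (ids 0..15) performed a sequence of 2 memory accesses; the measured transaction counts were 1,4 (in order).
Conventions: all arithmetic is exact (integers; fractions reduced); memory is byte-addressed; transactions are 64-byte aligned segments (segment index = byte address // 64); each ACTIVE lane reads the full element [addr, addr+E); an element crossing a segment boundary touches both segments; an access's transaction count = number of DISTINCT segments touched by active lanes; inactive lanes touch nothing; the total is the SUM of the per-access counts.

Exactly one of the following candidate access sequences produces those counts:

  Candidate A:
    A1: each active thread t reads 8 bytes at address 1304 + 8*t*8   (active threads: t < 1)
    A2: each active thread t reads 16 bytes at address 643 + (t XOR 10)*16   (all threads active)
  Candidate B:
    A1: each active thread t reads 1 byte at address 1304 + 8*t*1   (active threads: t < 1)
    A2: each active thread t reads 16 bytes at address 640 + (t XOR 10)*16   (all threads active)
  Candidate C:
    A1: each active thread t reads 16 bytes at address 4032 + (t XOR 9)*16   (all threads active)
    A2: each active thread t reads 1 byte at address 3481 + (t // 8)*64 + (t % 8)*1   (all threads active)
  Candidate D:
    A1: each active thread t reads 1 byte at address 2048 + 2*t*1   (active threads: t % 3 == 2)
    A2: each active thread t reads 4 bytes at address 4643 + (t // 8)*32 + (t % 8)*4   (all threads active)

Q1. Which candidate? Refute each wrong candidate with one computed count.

A: A2 gives 5 transactions, not 4
C: A1 gives 4 transactions, not 1
D: A2 gives 2 transactions, not 4
B: all counts match (1,4)

Answer: B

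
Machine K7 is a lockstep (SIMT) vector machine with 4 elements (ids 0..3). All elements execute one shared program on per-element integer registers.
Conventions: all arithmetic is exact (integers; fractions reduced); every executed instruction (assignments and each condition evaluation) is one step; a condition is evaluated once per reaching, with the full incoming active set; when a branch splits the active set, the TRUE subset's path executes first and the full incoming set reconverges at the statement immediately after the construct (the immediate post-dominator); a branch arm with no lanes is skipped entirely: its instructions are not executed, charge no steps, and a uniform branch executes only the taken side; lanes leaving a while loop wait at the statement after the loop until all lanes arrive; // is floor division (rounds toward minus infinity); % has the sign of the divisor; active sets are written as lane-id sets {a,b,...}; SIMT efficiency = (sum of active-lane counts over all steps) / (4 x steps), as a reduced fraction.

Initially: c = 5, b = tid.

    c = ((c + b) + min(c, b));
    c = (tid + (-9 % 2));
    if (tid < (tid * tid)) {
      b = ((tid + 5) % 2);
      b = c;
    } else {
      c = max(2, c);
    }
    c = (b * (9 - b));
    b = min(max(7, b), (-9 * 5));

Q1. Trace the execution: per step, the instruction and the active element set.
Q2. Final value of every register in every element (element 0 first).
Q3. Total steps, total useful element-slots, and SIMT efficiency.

step 0: c <- ((c + b) + min(c, b))   {0,1,2,3}
step 1: c <- (tid + (-9 % 2))        {0,1,2,3}
step 2: eval (tid < (tid * tid))     {0,1,2,3}
step 3: b <- ((tid + 5) % 2)         {2,3}
step 4: b <- c                       {2,3}
step 5: c <- max(2, c)               {0,1}
step 6: c <- (b * (9 - b))           {0,1,2,3}
step 7: b <- min(max(7, b), (-9 * 5)) {0,1,2,3}

Answer: 8 steps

c: 0,8,18,20
b: -45,-45,-45,-45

steps = 8; useful = 26; efficiency = 26/32 = 13/16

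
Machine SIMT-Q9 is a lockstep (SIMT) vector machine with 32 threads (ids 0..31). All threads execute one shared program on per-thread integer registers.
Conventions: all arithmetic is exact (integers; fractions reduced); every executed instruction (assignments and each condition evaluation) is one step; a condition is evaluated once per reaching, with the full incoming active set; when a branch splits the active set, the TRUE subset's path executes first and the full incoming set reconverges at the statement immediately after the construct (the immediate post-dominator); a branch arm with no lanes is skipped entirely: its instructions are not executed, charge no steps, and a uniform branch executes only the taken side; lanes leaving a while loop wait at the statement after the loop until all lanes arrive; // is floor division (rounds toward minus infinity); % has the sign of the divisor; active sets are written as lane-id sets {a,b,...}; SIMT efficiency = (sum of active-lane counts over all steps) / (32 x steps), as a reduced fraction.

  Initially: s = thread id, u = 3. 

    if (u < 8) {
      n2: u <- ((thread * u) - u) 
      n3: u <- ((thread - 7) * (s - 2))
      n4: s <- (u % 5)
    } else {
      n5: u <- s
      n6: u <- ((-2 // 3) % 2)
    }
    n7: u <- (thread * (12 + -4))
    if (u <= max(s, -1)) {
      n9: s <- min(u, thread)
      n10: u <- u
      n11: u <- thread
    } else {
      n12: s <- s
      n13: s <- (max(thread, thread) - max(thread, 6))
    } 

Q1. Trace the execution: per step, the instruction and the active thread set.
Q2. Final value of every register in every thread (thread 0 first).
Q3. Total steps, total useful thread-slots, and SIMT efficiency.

step 0: eval (u < 8)                 {0,1,2,3,4,5,6,7,8,9,10,11,12,13,14,15,16,17,18,19,20,21,22,23,24,25,26,27,28,29,30,31}
step 1: u <- ((thread * u) - u)      {0,1,2,3,4,5,6,7,8,9,10,11,12,13,14,15,16,17,18,19,20,21,22,23,24,25,26,27,28,29,30,31}
step 2: u <- ((thread - 7) * (s - 2)) {0,1,2,3,4,5,6,7,8,9,10,11,12,13,14,15,16,17,18,19,20,21,22,23,24,25,26,27,28,29,30,31}
step 3: s <- (u % 5)                 {0,1,2,3,4,5,6,7,8,9,10,11,12,13,14,15,16,17,18,19,20,21,22,23,24,25,26,27,28,29,30,31}
step 4: u <- (thread * (12 + -4))    {0,1,2,3,4,5,6,7,8,9,10,11,12,13,14,15,16,17,18,19,20,21,22,23,24,25,26,27,28,29,30,31}
step 5: eval (u <= max(s, -1))       {0,1,2,3,4,5,6,7,8,9,10,11,12,13,14,15,16,17,18,19,20,21,22,23,24,25,26,27,28,29,30,31}
step 6: s <- min(u, thread)          {0}
step 7: u <- u                       {0}
step 8: u <- thread                  {0}
step 9: s <- s                       {1,2,3,4,5,6,7,8,9,10,11,12,13,14,15,16,17,18,19,20,21,22,23,24,25,26,27,28,29,30,31}
step 10: s <- (max(thread, thread) - max(thread, 6)) {1,2,3,4,5,6,7,8,9,10,11,12,13,14,15,16,17,18,19,20,21,22,23,24,25,26,27,28,29,30,31}

Answer: 11 steps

s: 0,-5,-4,-3,-2,-1,0,0,0,0,0,0,0,0,0,0,0,0,0,0,0,0,0,0,0,0,0,0,0,0,0,0
u: 0,8,16,24,32,40,48,56,64,72,80,88,96,104,112,120,128,136,144,152,160,168,176,184,192,200,208,216,224,232,240,248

steps = 11; useful = 257; efficiency = 257/352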